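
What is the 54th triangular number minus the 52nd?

107

54·55/2 = 1485 and 52·53/2 = 1378.
Difference: 1485 − 1378 = 107.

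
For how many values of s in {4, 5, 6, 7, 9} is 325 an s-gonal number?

2

s = 4: P(4, 18) = 324 and P(4, 19) = 361; 325 is not s-gonal.
s = 5: P(5, 14) = 287 and P(5, 15) = 330; 325 is not s-gonal.
s = 6: P(6, 13) = 325. ✓
s = 7: P(7, 11) = 286 and P(7, 12) = 342; 325 is not s-gonal.
s = 9: P(9, 10) = 325. ✓
Hits: s ∈ {6, 9} → 2.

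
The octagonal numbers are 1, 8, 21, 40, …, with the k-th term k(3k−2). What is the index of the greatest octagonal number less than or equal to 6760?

47

Solve n(3n−2) ≤ 6760 for integer n.
n = 47 gives 6533 ≤ 6760, while n = 48 gives 6816 > 6760; so the answer is index 47.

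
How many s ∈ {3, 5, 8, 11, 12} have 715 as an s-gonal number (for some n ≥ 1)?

s = 3: P(3, 37) = 703 and P(3, 38) = 741; 715 is not s-gonal.
s = 5: P(5, 22) = 715. ✓
s = 8: P(8, 15) = 645 and P(8, 16) = 736; 715 is not s-gonal.
s = 11: P(11, 13) = 715. ✓
s = 12: P(12, 12) = 672 and P(12, 13) = 793; 715 is not s-gonal.
Hits: s ∈ {5, 11} → 2.

2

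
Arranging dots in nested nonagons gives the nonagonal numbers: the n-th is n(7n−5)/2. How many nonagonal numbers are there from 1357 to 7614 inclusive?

The n-th nonagonal number is n(7n−5)/2.
Smallest index with value ≥ 1357: n = 21 (giving 1491).
Largest index with value ≤ 7614: n = 47 (giving 7614).
Indices 21 through 47: 27 terms.

27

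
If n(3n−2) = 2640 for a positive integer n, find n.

Set n(3n−2) = 2640, giving 3n² − 2n − 2640 = 0.
The discriminant is 4 + 12·2640 = 31684, and √31684 = 178.
So n = (2 + 178) / 6 = 180/6 = 30.
Check: 30·(3·30 − 2) = 2640. ✓

30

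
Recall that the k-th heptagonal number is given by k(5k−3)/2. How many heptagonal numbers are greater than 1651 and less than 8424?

The n-th heptagonal number is n(5n−3)/2.
Smallest index with value > 1651: n = 27 (giving 1782).
Largest index with value < 8424: n = 58 (giving 8323).
Indices 27 through 58: 32 terms.

32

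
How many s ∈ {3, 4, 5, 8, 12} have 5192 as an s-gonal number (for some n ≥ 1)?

s = 3: P(3, 101) = 5151 and P(3, 102) = 5253; 5192 is not s-gonal.
s = 4: P(4, 72) = 5184 and P(4, 73) = 5329; 5192 is not s-gonal.
s = 5: P(5, 59) = 5192. ✓
s = 8: P(8, 41) = 4961 and P(8, 42) = 5208; 5192 is not s-gonal.
s = 12: P(12, 32) = 4992 and P(12, 33) = 5313; 5192 is not s-gonal.
Hits: s ∈ {5} → 1.

1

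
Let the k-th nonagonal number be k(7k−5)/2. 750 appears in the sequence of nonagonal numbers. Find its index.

15

Set n(7n−5)/2 = 750, giving 7n² − 5n − 1500 = 0.
So n = (5 + 205) / 14 = 210/14 = 15.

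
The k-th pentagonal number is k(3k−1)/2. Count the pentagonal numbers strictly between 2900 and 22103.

77

The n-th pentagonal number is n(3n−1)/2.
Smallest index with value > 2900: n = 45 (giving 3015).
Largest index with value < 22103: n = 121 (giving 21901).
Indices 45 through 121: 77 terms.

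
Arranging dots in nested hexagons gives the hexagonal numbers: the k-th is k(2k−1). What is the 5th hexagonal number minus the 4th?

17

Consecutive hexagonal numbers differ by 4n − 3: here 4·5 − 3 = 17.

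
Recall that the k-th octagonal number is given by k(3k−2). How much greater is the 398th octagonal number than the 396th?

398·(3·398 − 2) = 474416 and 396·(3·396 − 2) = 469656.
Difference: 474416 − 469656 = 4760.

4760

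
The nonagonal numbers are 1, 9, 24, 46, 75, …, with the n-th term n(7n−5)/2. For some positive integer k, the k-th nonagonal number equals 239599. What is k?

Set n(7n−5)/2 = 239599, giving 7n² − 5n − 479198 = 0.
The discriminant is 25 + 56·239599 = 13417569, and √13417569 = 3663.
So n = (5 + 3663) / 14 = 3668/14 = 262.
Check: 262·(7·262 − 5)/2 = 239599. ✓

262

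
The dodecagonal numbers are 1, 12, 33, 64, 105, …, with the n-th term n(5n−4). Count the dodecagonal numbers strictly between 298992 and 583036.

The n-th dodecagonal number is n(5n−4).
Smallest index with value > 298992: n = 245 (giving 299145).
Largest index with value < 583036: n = 341 (giving 580041).
Indices 245 through 341: 97 terms.

97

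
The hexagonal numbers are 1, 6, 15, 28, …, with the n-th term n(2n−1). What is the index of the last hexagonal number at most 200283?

316

Solve n(2n−1) ≤ 200283 for integer n.
n = 316 gives 199396 ≤ 200283, while n = 317 gives 200661 > 200283; so the answer is index 316.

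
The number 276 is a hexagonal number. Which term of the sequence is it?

Set n(2n−1) = 276, giving 2n² − n − 276 = 0.
The discriminant is 1 + 8·276 = 2209, and √2209 = 47.
So n = (1 + 47) / 4 = 48/4 = 12.
Check: 12·(2·12 − 1) = 276. ✓

12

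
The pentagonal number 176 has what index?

Set n(3n−1)/2 = 176, giving 3n² − n − 352 = 0.
So n = (1 + 65) / 6 = 66/6 = 11.
Check: 11·(3·11 − 1)/2 = 176. ✓

11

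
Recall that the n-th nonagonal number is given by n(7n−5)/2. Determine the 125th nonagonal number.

The 125th nonagonal number is n(7n−5)/2 with n = 125.
125·(7·125 − 5)/2 = 125·870/2 = 125·435 = 54375.

54375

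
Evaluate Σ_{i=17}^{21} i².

Σ_{i=17}^{21} i² = 3311 − 1496 = 1815.

1815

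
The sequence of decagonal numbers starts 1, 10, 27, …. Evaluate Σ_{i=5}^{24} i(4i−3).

Σ i(4i−3) = 4Σi² − 3Σi over i = 5..24.
Σi = 300 − 10 = 290 and Σi² = 4900 − 30 = 4870.
4·4870 − 3·290 = 18610.

18610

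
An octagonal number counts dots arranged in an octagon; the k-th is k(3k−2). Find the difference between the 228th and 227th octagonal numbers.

1363

Consecutive octagonal numbers differ by 6n − 5: here 6·228 − 5 = 1363.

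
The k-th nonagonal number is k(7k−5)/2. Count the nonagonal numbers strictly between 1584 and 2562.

6

The n-th nonagonal number is n(7n−5)/2.
Smallest index with value > 1584: n = 22 (giving 1639).
Largest index with value < 2562: n = 27 (giving 2484).
Indices 22 through 27: 6 terms.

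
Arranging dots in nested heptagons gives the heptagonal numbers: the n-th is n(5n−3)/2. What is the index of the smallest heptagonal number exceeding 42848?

132

Solve n(5n−3)/2 > 42848 for integer n.
The largest n with value ≤ 42848 is 131 (since 42706 ≤ 42848 < 43362), so the first above is n = 132, value 43362.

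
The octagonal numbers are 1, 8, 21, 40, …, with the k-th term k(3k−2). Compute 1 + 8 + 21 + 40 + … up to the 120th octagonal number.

Σ i(3i−2) = 3Σi² − 2Σi over i = 1..120.
Σi = 7260 and Σi² = 583220.
3·583220 − 2·7260 = 1735140.

1735140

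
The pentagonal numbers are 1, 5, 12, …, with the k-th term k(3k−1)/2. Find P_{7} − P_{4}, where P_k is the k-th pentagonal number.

48

7·(3·7 − 1)/2 = 70 and 4·(3·4 − 1)/2 = 22.
Difference: 70 − 22 = 48.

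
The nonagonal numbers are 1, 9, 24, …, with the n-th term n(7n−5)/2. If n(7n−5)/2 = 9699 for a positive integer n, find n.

53

Set n(7n−5)/2 = 9699, giving 7n² − 5n − 19398 = 0.
The discriminant is 25 + 56·9699 = 543169, and √543169 = 737.
So n = (5 + 737) / 14 = 742/14 = 53.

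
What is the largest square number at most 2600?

Solve n² ≤ 2600 for integer n.
n = 50 gives 2500 ≤ 2600, while n = 51 gives 2601 > 2600; so the answer is 2500.

2500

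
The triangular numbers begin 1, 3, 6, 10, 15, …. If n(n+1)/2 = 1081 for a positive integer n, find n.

Set n(n+1)/2 = 1081, giving n² + n − 2162 = 0.
The discriminant is 1 + 8·1081 = 8649, and √8649 = 93.
So n = (-1 + 93) / 2 = 92/2 = 46.

46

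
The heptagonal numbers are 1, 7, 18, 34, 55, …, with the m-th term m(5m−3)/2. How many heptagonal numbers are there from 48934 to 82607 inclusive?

42

The n-th heptagonal number is n(5n−3)/2.
Smallest index with value ≥ 48934: n = 141 (giving 49491).
Largest index with value ≤ 82607: n = 182 (giving 82537).
Indices 141 through 182: 42 terms.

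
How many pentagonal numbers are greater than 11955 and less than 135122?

The n-th pentagonal number is n(3n−1)/2.
Smallest index with value > 11955: n = 90 (giving 12105).
Largest index with value < 135122: n = 300 (giving 134850).
Indices 90 through 300: 211 terms.

211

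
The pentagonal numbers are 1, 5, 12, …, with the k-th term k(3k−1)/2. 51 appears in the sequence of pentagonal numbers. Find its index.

Set n(3n−1)/2 = 51, giving 3n² − n − 102 = 0.
The discriminant is 1 + 24·51 = 1225, and √1225 = 35.
So n = (1 + 35) / 6 = 36/6 = 6.

6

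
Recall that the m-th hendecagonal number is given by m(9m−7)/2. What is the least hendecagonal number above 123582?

124916

Solve n(9n−7)/2 > 123582 for integer n.
The largest n with value ≤ 123582 is 166 (since 123421 ≤ 123582 < 124916), so the first above is n = 167, value 124916.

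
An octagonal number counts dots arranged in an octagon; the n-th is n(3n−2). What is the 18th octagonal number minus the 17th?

Consecutive octagonal numbers differ by 6n − 5: here 6·18 − 5 = 103.

103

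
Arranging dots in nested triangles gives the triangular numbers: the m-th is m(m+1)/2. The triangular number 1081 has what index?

46

Set n(n+1)/2 = 1081, giving n² + n − 2162 = 0.
So n = (-1 + 93) / 2 = 92/2 = 46.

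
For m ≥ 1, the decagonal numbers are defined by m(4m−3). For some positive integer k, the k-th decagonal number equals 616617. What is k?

Set n(4n−3) = 616617, giving 4n² − 3n − 616617 = 0.
The discriminant is 9 + 16·616617 = 9865881, and √9865881 = 3141.
So n = (3 + 3141) / 8 = 3144/8 = 393.

393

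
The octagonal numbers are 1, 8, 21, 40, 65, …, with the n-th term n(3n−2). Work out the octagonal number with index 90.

The 90th octagonal number is n(3n−2) with n = 90.
90·(3·90 − 2) = 90·268 = 24120.

24120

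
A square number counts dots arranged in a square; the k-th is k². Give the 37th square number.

The 37th square number is n² with n = 37.
37² = 1369.

1369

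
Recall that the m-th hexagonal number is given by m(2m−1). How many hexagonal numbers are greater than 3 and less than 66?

The n-th hexagonal number is n(2n−1).
Smallest index with value > 3: n = 2 (giving 6).
Largest index with value < 66: n = 5 (giving 45).
Indices 2 through 5: 4 terms.

4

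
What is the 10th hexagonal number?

The 10th hexagonal number is n(2n−1) with n = 10.
10·(2·10 − 1) = 10·19 = 190.

190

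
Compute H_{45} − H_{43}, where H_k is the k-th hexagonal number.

350

45·(2·45 − 1) = 4005 and 43·(2·43 − 1) = 3655.
Difference: 4005 − 3655 = 350.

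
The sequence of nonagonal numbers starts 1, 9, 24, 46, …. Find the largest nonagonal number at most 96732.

Solve n(7n−5)/2 ≤ 96732 for integer n.
n = 166 gives 96031 ≤ 96732, while n = 167 gives 97194 > 96732; so the answer is 96031.

96031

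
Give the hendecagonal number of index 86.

32981

The 86th hendecagonal number is n(9n−7)/2 with n = 86.
86·(9·86 − 7)/2 = 86·767/2 = 32981.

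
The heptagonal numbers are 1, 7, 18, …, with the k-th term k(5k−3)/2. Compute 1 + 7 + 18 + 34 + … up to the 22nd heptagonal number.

Σ i(5i−3)/2 = (5Σi² − 3Σi) / 2 over i = 1..22.
Σi = 253 and Σi² = 3795.
(5·3795 − 3·253) / 2 = 18216/2 = 9108.

9108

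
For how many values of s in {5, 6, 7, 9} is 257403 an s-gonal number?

1

s = 5: P(5, 414) = 256887 and P(5, 415) = 258130; 257403 is not s-gonal.
s = 6: P(6, 359) = 257403. ✓
s = 7: P(7, 321) = 257121 and P(7, 322) = 258727; 257403 is not s-gonal.
s = 9: P(9, 271) = 256366 and P(9, 272) = 258264; 257403 is not s-gonal.
Hits: s ∈ {6} → 1.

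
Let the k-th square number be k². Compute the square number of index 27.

729

The 27th square number is n² with n = 27.
27² = 729.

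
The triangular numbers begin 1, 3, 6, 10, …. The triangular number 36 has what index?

8

Set n(n+1)/2 = 36, giving n² + n − 72 = 0.
So n = (-1 + 17) / 2 = 16/2 = 8.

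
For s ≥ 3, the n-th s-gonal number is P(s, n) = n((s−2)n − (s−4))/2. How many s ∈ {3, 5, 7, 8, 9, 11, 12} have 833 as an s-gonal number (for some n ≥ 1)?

s = 3: P(3, 40) = 820 and P(3, 41) = 861; 833 is not s-gonal.
s = 5: P(5, 23) = 782 and P(5, 24) = 852; 833 is not s-gonal.
s = 7: P(7, 18) = 783 and P(7, 19) = 874; 833 is not s-gonal.
s = 8: P(8, 17) = 833. ✓
s = 9: P(9, 15) = 750 and P(9, 16) = 856; 833 is not s-gonal.
s = 11: P(11, 14) = 833. ✓
s = 12: P(12, 13) = 793 and P(12, 14) = 924; 833 is not s-gonal.
Hits: s ∈ {8, 11} → 2.

2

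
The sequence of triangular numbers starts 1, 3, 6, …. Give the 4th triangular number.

The 4th triangular number is n(n+1)/2 with n = 4.
4·5/2 = 20/2 = 10.

10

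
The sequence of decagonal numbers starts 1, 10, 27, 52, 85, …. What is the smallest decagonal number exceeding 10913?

11077

Solve n(4n−3) > 10913 for integer n.
The largest n with value ≤ 10913 is 52 (since 10660 ≤ 10913 < 11077), so the first above is n = 53, value 11077.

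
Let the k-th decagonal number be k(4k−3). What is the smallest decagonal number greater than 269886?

271701

Solve n(4n−3) > 269886 for integer n.
The largest n with value ≤ 269886 is 260 (since 269620 ≤ 269886 < 271701), so the first above is n = 261, value 271701.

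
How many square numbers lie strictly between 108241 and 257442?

The n-th square number is n².
Smallest index with value > 108241: n = 330 (giving 108900).
Largest index with value < 257442: n = 507 (giving 257049).
Indices 330 through 507: 178 terms.

178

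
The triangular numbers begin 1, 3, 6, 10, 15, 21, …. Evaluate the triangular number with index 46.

The 46th triangular number is n(n+1)/2 with n = 46.
46·47/2 = 2162/2 = 1081.

1081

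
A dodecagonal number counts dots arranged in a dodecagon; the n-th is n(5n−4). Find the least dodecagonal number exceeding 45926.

Solve n(5n−4) > 45926 for integer n.
The largest n with value ≤ 45926 is 96 (since 45696 ≤ 45926 < 46657), so the first above is n = 97, value 46657.

46657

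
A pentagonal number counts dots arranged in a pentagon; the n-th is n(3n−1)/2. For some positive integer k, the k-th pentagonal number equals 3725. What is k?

50

Set n(3n−1)/2 = 3725, giving 3n² − n − 7450 = 0.
The discriminant is 1 + 24·3725 = 89401, and √89401 = 299.
So n = (1 + 299) / 6 = 300/6 = 50.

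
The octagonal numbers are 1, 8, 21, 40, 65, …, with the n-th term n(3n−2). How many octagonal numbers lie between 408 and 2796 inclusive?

19

The n-th octagonal number is n(3n−2).
Smallest index with value ≥ 408: n = 12 (giving 408).
Largest index with value ≤ 2796: n = 30 (giving 2640).
Indices 12 through 30: 19 terms.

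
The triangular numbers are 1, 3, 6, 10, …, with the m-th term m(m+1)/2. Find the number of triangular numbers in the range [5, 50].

The n-th triangular number is n(n+1)/2.
Smallest index with value ≥ 5: n = 3 (giving 6).
Largest index with value ≤ 50: n = 9 (giving 45).
Indices 3 through 9: 7 terms.

7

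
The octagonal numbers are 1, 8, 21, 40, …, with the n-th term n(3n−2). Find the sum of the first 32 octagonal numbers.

33264

Σ i(3i−2) = 3Σi² − 2Σi over i = 1..32.
Σi = 528 and Σi² = 11440.
3·11440 − 2·528 = 33264.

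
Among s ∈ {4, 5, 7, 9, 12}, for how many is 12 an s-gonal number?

2

s = 4: P(4, 3) = 9 and P(4, 4) = 16; 12 is not s-gonal.
s = 5: P(5, 3) = 12. ✓
s = 7: P(7, 2) = 7 and P(7, 3) = 18; 12 is not s-gonal.
s = 9: P(9, 2) = 9 and P(9, 3) = 24; 12 is not s-gonal.
s = 12: P(12, 2) = 12. ✓
Hits: s ∈ {5, 12} → 2.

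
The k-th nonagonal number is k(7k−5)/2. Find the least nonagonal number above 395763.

396649

Solve n(7n−5)/2 > 395763 for integer n.
The largest n with value ≤ 395763 is 336 (since 394296 ≤ 395763 < 396649), so the first above is n = 337, value 396649.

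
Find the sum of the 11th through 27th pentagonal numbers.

Σ i(3i−1)/2 = (3Σi² − Σi) / 2 over i = 11..27.
Σi = 378 − 55 = 323 and Σi² = 6930 − 385 = 6545.
(3·6545 − 1·323) / 2 = 19312/2 = 9656.

9656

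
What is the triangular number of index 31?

496

The 31st triangular number is n(n+1)/2 with n = 31.
31·32/2 = 992/2 = 496.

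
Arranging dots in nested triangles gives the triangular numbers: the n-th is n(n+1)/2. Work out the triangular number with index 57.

57·58/2 = 3306/2 = 1653.

1653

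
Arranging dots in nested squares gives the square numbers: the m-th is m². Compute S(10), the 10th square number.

The 10th square number is n² with n = 10.
10² = 100.

100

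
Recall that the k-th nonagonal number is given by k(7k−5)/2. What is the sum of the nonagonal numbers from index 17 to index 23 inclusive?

9548

Σ i(7i−5)/2 = (7Σi² − 5Σi) / 2 over i = 17..23.
Σi = 276 − 136 = 140 and Σi² = 4324 − 1496 = 2828.
(7·2828 − 5·140) / 2 = 19096/2 = 9548.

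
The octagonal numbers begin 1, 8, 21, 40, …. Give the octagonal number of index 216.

216·(3·216 − 2) = 216·646 = 139536.

139536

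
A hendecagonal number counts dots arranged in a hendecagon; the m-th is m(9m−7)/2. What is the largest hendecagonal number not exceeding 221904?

Solve n(9n−7)/2 ≤ 221904 for integer n.
n = 222 gives 221001 ≤ 221904, while n = 223 gives 223000 > 221904; so the answer is 221001.

221001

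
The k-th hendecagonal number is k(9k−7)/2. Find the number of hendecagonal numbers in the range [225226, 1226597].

The n-th hendecagonal number is n(9n−7)/2.
Smallest index with value ≥ 225226: n = 225 (giving 227025).
Largest index with value ≤ 1226597: n = 522 (giving 1224351).
Indices 225 through 522: 298 terms.

298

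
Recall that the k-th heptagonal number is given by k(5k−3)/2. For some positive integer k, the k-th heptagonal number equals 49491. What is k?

141

Set n(5n−3)/2 = 49491, giving 5n² − 3n − 98982 = 0.
So n = (3 + 1407) / 10 = 1410/10 = 141.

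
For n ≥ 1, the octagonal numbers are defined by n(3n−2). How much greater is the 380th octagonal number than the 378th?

380·(3·380 − 2) = 432440 and 378·(3·378 − 2) = 427896.
Difference: 432440 − 427896 = 4544.

4544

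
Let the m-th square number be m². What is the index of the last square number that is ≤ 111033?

Solve n² ≤ 111033 for integer n.
n = 333 gives 110889 ≤ 111033, while n = 334 gives 111556 > 111033; so the answer is index 333.

333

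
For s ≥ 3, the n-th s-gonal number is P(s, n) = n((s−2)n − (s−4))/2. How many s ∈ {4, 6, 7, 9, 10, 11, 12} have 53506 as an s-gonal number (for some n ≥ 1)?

1

s = 4: P(4, 231) = 53361 and P(4, 232) = 53824; 53506 is not s-gonal.
s = 6: P(6, 163) = 52975 and P(6, 164) = 53628; 53506 is not s-gonal.
s = 7: P(7, 146) = 53071 and P(7, 147) = 53802; 53506 is not s-gonal.
s = 9: P(9, 124) = 53506. ✓
s = 10: P(10, 116) = 53476 and P(10, 117) = 54405; 53506 is not s-gonal.
s = 11: P(11, 109) = 53083 and P(11, 110) = 54065; 53506 is not s-gonal.
s = 12: P(12, 103) = 52633 and P(12, 104) = 53664; 53506 is not s-gonal.
Hits: s ∈ {9} → 1.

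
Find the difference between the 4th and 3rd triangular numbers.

4

Consecutive triangular numbers differ by n: T_{4} − T_{3} = 4.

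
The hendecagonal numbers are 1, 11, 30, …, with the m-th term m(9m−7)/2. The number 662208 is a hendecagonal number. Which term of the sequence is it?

Set n(9n−7)/2 = 662208, giving 9n² − 7n − 1324416 = 0.
The discriminant is 49 + 72·662208 = 47679025, and √47679025 = 6905.
So n = (7 + 6905) / 18 = 6912/18 = 384.
Check: 384·(9·384 − 7)/2 = 662208. ✓

384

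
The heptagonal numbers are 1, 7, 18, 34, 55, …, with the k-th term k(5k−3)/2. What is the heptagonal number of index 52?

52·(5·52 − 3)/2 = 52·257/2 = 6682.

6682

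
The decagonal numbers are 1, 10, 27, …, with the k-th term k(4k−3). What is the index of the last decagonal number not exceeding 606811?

Solve n(4n−3) ≤ 606811 for integer n.
n = 389 gives 604117 ≤ 606811, while n = 390 gives 607230 > 606811; so the answer is index 389.

389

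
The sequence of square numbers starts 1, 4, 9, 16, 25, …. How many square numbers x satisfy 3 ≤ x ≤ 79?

The n-th square number is n².
Smallest index with value ≥ 3: n = 2 (giving 4).
Largest index with value ≤ 79: n = 8 (giving 64).
Indices 2 through 8: 7 terms.

7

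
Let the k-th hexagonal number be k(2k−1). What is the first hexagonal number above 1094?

Solve n(2n−1) > 1094 for integer n.
The largest n with value ≤ 1094 is 23 (since 1035 ≤ 1094 < 1128), so the first above is n = 24, value 1128.

1128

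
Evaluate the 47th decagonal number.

47·(4·47 − 3) = 47·185 = 8695.

8695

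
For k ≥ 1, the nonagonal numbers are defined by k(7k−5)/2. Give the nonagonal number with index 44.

6666

The 44th nonagonal number is n(7n−5)/2 with n = 44.
44·(7·44 − 5)/2 = 44·303/2 = 6666.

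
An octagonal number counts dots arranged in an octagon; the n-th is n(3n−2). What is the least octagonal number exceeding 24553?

Solve n(3n−2) > 24553 for integer n.
The largest n with value ≤ 24553 is 90 (since 24120 ≤ 24553 < 24661), so the first above is n = 91, value 24661.

24661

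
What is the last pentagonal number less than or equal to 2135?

2035

Solve n(3n−1)/2 ≤ 2135 for integer n.
n = 37 gives 2035 ≤ 2135, while n = 38 gives 2147 > 2135; so the answer is 2035.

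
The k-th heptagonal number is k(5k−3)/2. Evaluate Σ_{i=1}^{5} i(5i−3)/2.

115

Σ i(5i−3)/2 = (5Σi² − 3Σi) / 2 over i = 1..5.
Σi = 15 and Σi² = 55.
(5·55 − 3·15) / 2 = 230/2 = 115.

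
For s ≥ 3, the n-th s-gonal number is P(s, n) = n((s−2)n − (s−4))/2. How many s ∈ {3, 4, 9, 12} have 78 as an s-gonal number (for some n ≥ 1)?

s = 3: P(3, 12) = 78. ✓
s = 4: P(4, 8) = 64 and P(4, 9) = 81; 78 is not s-gonal.
s = 9: P(9, 5) = 75 and P(9, 6) = 111; 78 is not s-gonal.
s = 12: P(12, 4) = 64 and P(12, 5) = 105; 78 is not s-gonal.
Hits: s ∈ {3} → 1.

1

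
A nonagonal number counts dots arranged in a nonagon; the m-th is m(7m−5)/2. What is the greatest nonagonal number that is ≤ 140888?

139500

Solve n(7n−5)/2 ≤ 140888 for integer n.
n = 200 gives 139500 ≤ 140888, while n = 201 gives 140901 > 140888; so the answer is 139500.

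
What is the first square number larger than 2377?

2401

Solve n² > 2377 for integer n.
The largest n with value ≤ 2377 is 48 (since 2304 ≤ 2377 < 2401), so the first above is n = 49, value 2401.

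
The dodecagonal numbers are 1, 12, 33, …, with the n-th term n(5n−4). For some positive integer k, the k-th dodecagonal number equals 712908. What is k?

378

Set n(5n−4) = 712908, giving 5n² − 4n − 712908 = 0.
So n = (4 + 3776) / 10 = 3780/10 = 378.
Check: 378·(5·378 − 4) = 712908. ✓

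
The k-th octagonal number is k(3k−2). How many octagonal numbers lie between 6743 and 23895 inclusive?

The n-th octagonal number is n(3n−2).
Smallest index with value ≥ 6743: n = 48 (giving 6816).
Largest index with value ≤ 23895: n = 89 (giving 23585).
Indices 48 through 89: 42 terms.

42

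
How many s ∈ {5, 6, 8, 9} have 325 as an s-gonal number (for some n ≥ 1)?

2

s = 5: P(5, 14) = 287 and P(5, 15) = 330; 325 is not s-gonal.
s = 6: P(6, 13) = 325. ✓
s = 8: P(8, 10) = 280 and P(8, 11) = 341; 325 is not s-gonal.
s = 9: P(9, 10) = 325. ✓
Hits: s ∈ {6, 9} → 2.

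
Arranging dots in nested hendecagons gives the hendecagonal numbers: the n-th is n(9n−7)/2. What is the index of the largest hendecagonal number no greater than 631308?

Solve n(9n−7)/2 ≤ 631308 for integer n.
n = 374 gives 628133 ≤ 631308, while n = 375 gives 631500 > 631308; so the answer is index 374.

374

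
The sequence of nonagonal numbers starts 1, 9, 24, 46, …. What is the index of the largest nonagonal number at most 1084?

17

Solve n(7n−5)/2 ≤ 1084 for integer n.
n = 17 gives 969 ≤ 1084, while n = 18 gives 1089 > 1084; so the answer is index 17.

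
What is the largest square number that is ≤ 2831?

2809

Solve n² ≤ 2831 for integer n.
n = 53 gives 2809 ≤ 2831, while n = 54 gives 2916 > 2831; so the answer is 2809.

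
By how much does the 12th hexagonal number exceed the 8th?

12·(2·12 − 1) = 276 and 8·(2·8 − 1) = 120.
Difference: 276 − 120 = 156.

156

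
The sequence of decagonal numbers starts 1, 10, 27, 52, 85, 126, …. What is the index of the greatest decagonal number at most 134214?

Solve n(4n−3) ≤ 134214 for integer n.
n = 183 gives 133407 ≤ 134214, while n = 184 gives 134872 > 134214; so the answer is index 183.

183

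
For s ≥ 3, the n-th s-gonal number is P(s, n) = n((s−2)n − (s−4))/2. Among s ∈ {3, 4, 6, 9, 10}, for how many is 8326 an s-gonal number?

1

s = 3: P(3, 128) = 8256 and P(3, 129) = 8385; 8326 is not s-gonal.
s = 4: P(4, 91) = 8281 and P(4, 92) = 8464; 8326 is not s-gonal.
s = 6: P(6, 64) = 8128 and P(6, 65) = 8385; 8326 is not s-gonal.
s = 9: P(9, 49) = 8281 and P(9, 50) = 8625; 8326 is not s-gonal.
s = 10: P(10, 46) = 8326. ✓
Hits: s ∈ {10} → 1.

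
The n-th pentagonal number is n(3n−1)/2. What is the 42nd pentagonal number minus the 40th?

245

42·(3·42 − 1)/2 = 2625 and 40·(3·40 − 1)/2 = 2380.
Difference: 2625 − 2380 = 245.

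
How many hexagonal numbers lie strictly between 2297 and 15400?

The n-th hexagonal number is n(2n−1).
Smallest index with value > 2297: n = 35 (giving 2415).
Largest index with value < 15400: n = 87 (giving 15051).
Indices 35 through 87: 53 terms.

53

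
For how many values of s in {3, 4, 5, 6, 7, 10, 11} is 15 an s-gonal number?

2

s = 3: P(3, 5) = 15. ✓
s = 4: P(4, 3) = 9 and P(4, 4) = 16; 15 is not s-gonal.
s = 5: P(5, 3) = 12 and P(5, 4) = 22; 15 is not s-gonal.
s = 6: P(6, 3) = 15. ✓
s = 7: P(7, 2) = 7 and P(7, 3) = 18; 15 is not s-gonal.
s = 10: P(10, 2) = 10 and P(10, 3) = 27; 15 is not s-gonal.
s = 11: P(11, 2) = 11 and P(11, 3) = 30; 15 is not s-gonal.
Hits: s ∈ {3, 6} → 2.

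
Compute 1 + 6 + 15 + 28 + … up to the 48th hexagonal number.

Σ i(2i−1) = 2Σi² − Σi over i = 1..48.
Σi = 1176 and Σi² = 38024.
2·38024 − 1·1176 = 74872.

74872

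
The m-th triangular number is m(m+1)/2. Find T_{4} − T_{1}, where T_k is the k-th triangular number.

4·5/2 = 10 and 1·2/2 = 1.
Difference: 10 − 1 = 9.

9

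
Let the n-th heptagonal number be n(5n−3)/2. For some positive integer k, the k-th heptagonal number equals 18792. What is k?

Set n(5n−3)/2 = 18792, giving 5n² − 3n − 37584 = 0.
The discriminant is 9 + 40·18792 = 751689, and √751689 = 867.
So n = (3 + 867) / 10 = 870/10 = 87.

87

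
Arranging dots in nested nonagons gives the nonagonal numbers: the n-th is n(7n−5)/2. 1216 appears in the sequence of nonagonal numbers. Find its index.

19

Set n(7n−5)/2 = 1216, giving 7n² − 5n − 2432 = 0.
So n = (5 + 261) / 14 = 266/14 = 19.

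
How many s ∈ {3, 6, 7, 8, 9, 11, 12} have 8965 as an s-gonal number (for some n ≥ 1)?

s = 3: P(3, 133) = 8911 and P(3, 134) = 9045; 8965 is not s-gonal.
s = 6: P(6, 67) = 8911 and P(6, 68) = 9180; 8965 is not s-gonal.
s = 7: P(7, 60) = 8910 and P(7, 61) = 9211; 8965 is not s-gonal.
s = 8: P(8, 55) = 8965. ✓
s = 9: P(9, 50) = 8625 and P(9, 51) = 8976; 8965 is not s-gonal.
s = 11: P(11, 45) = 8955 and P(11, 46) = 9361; 8965 is not s-gonal.
s = 12: P(12, 42) = 8652 and P(12, 43) = 9073; 8965 is not s-gonal.
Hits: s ∈ {8} → 1.

1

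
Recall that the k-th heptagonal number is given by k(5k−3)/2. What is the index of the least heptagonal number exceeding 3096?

Solve n(5n−3)/2 > 3096 for integer n.
The largest n with value ≤ 3096 is 35 (since 3010 ≤ 3096 < 3186), so the first above is n = 36, value 3186.

36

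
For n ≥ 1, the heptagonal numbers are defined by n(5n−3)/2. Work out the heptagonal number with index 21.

The 21st heptagonal number is n(5n−3)/2 with n = 21.
21·(5·21 − 3)/2 = 21·102/2 = 21·51 = 1071.

1071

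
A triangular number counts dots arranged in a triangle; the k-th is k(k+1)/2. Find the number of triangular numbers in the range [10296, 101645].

The n-th triangular number is n(n+1)/2.
Smallest index with value ≥ 10296: n = 143 (giving 10296).
Largest index with value ≤ 101645: n = 450 (giving 101475).
Indices 143 through 450: 308 terms.

308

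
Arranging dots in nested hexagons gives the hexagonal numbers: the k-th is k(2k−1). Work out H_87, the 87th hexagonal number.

87·(2·87 − 1) = 87·173 = 15051.

15051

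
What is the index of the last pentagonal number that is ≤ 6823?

Solve n(3n−1)/2 ≤ 6823 for integer n.
n = 67 gives 6700 ≤ 6823, while n = 68 gives 6902 > 6823; so the answer is index 67.

67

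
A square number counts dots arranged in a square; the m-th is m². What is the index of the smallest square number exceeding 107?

Solve n² > 107 for integer n.
The largest n with value ≤ 107 is 10 (since 100 ≤ 107 < 121), so the first above is n = 11, value 121.

11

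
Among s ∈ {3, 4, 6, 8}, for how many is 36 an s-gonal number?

s = 3: P(3, 8) = 36. ✓
s = 4: P(4, 6) = 36. ✓
s = 6: P(6, 4) = 28 and P(6, 5) = 45; 36 is not s-gonal.
s = 8: P(8, 3) = 21 and P(8, 4) = 40; 36 is not s-gonal.
Hits: s ∈ {3, 4} → 2.

2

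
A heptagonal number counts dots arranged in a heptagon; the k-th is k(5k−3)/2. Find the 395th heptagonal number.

The 395th heptagonal number is n(5n−3)/2 with n = 395.
395·(5·395 − 3)/2 = 395·1972/2 = 395·986 = 389470.

389470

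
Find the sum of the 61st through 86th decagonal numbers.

561951

Σ i(4i−3) = 4Σi² − 3Σi over i = 61..86.
Σi = 3741 − 1830 = 1911 and Σi² = 215731 − 73810 = 141921.
4·141921 − 3·1911 = 561951.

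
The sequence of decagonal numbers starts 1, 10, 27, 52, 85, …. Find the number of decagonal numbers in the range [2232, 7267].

20

The n-th decagonal number is n(4n−3).
Smallest index with value ≥ 2232: n = 24 (giving 2232).
Largest index with value ≤ 7267: n = 43 (giving 7267).
Indices 24 through 43: 20 terms.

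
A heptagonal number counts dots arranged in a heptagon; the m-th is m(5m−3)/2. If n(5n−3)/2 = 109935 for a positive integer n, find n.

210

Set n(5n−3)/2 = 109935, giving 5n² − 3n − 219870 = 0.
The discriminant is 9 + 40·109935 = 4397409, and √4397409 = 2097.
So n = (3 + 2097) / 10 = 2100/10 = 210.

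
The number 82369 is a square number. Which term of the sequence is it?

287

We need n² = 82369, so n = √82369 = 287.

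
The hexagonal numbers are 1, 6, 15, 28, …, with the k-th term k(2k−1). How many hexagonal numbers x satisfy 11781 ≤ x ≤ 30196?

47

The n-th hexagonal number is n(2n−1).
Smallest index with value ≥ 11781: n = 77 (giving 11781).
Largest index with value ≤ 30196: n = 123 (giving 30135).
Indices 77 through 123: 47 terms.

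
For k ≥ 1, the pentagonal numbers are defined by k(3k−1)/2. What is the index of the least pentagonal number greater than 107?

Solve n(3n−1)/2 > 107 for integer n.
The largest n with value ≤ 107 is 8 (since 92 ≤ 107 < 117), so the first above is n = 9, value 117.

9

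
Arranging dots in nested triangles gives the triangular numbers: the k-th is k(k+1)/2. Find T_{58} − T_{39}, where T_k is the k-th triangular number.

58·59/2 = 1711 and 39·40/2 = 780.
Difference: 1711 − 780 = 931.

931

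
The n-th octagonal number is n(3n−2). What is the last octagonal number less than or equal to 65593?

Solve n(3n−2) ≤ 65593 for integer n.
n = 148 gives 65416 ≤ 65593, while n = 149 gives 66305 > 65593; so the answer is 65416.

65416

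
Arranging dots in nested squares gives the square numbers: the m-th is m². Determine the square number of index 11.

121

11² = 121.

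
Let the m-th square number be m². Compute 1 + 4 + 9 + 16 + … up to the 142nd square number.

964535

Σ_{i=1}^{142} i² = 142·143·285/6 = 964535.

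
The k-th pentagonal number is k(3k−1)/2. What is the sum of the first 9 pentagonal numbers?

405

Σ i(3i−1)/2 = (3Σi² − Σi) / 2 over i = 1..9.
Σi = 45 and Σi² = 285.
(3·285 − 1·45) / 2 = 810/2 = 405.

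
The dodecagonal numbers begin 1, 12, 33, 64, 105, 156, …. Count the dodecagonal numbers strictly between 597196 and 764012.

The n-th dodecagonal number is n(5n−4).
Smallest index with value > 597196: n = 347 (giving 600657).
Largest index with value < 764012: n = 391 (giving 762841).
Indices 347 through 391: 45 terms.

45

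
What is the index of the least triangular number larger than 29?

8

Solve n(n+1)/2 > 29 for integer n.
The largest n with value ≤ 29 is 7 (since 28 ≤ 29 < 36), so the first above is n = 8, value 36.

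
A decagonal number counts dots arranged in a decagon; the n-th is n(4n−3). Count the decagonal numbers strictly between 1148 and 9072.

30

The n-th decagonal number is n(4n−3).
Smallest index with value > 1148: n = 18 (giving 1242).
Largest index with value < 9072: n = 47 (giving 8695).
Indices 18 through 47: 30 terms.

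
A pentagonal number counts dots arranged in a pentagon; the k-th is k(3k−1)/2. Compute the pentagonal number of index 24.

24·(3·24 − 1)/2 = 24·71/2 = 852.

852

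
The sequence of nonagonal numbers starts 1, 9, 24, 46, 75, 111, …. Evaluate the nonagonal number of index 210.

The 210th nonagonal number is n(7n−5)/2 with n = 210.
210·(7·210 − 5)/2 = 210·1465/2 = 153825.

153825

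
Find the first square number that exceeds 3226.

3249

Solve n² > 3226 for integer n.
The largest n with value ≤ 3226 is 56 (since 3136 ≤ 3226 < 3249), so the first above is n = 57, value 3249.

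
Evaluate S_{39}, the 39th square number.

The 39th square number is n² with n = 39.
39² = 1521.

1521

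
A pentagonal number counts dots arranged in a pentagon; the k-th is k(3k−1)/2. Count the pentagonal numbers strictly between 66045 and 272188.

The n-th pentagonal number is n(3n−1)/2.
Smallest index with value > 66045: n = 211 (giving 66676).
Largest index with value < 272188: n = 426 (giving 272001).
Indices 211 through 426: 216 terms.

216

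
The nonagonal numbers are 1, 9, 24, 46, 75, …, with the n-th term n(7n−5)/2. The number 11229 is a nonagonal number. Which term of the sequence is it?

57

Set n(7n−5)/2 = 11229, giving 7n² − 5n − 22458 = 0.
So n = (5 + 793) / 14 = 798/14 = 57.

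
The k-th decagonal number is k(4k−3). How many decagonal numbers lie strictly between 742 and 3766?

The n-th decagonal number is n(4n−3).
Smallest index with value > 742: n = 15 (giving 855).
Largest index with value < 3766: n = 31 (giving 3751).
Indices 15 through 31: 17 terms.

17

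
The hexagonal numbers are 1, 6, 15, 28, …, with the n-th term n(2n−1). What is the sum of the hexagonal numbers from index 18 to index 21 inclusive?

2974

Σ i(2i−1) = 2Σi² − Σi over i = 18..21.
Σi = 231 − 153 = 78 and Σi² = 3311 − 1785 = 1526.
2·1526 − 1·78 = 2974.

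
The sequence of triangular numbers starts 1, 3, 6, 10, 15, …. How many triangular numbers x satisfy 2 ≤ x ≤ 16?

4

The n-th triangular number is n(n+1)/2.
Smallest index with value ≥ 2: n = 2 (giving 3).
Largest index with value ≤ 16: n = 5 (giving 15).
Indices 2 through 5: 4 terms.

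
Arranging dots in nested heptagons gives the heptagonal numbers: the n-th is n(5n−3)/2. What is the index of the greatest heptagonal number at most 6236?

Solve n(5n−3)/2 ≤ 6236 for integer n.
n = 50 gives 6175 ≤ 6236, while n = 51 gives 6426 > 6236; so the answer is index 50.

50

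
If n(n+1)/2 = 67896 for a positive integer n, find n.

Set n(n+1)/2 = 67896, giving n² + n − 135792 = 0.
The discriminant is 1 + 8·67896 = 543169, and √543169 = 737.
So n = (-1 + 737) / 2 = 736/2 = 368.

368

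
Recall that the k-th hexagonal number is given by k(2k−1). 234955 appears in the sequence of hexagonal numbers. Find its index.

Set n(2n−1) = 234955, giving 2n² − n − 234955 = 0.
So n = (1 + 1371) / 4 = 1372/4 = 343.

343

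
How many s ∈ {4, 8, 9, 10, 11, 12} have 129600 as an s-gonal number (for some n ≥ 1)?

1

s = 4: P(4, 360) = 129600. ✓
s = 8: P(8, 208) = 129376 and P(8, 209) = 130625; 129600 is not s-gonal.
s = 9: P(9, 192) = 128544 and P(9, 193) = 129889; 129600 is not s-gonal.
s = 10: P(10, 180) = 129060 and P(10, 181) = 130501; 129600 is not s-gonal.
s = 11: P(11, 170) = 129455 and P(11, 171) = 130986; 129600 is not s-gonal.
s = 12: P(12, 161) = 128961 and P(12, 162) = 130572; 129600 is not s-gonal.
Hits: s ∈ {4} → 1.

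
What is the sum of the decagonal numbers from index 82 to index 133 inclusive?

Σ i(4i−3) = 4Σi² − 3Σi over i = 82..133.
Σi = 8911 − 3321 = 5590 and Σi² = 793079 − 180441 = 612638.
4·612638 − 3·5590 = 2433782.

2433782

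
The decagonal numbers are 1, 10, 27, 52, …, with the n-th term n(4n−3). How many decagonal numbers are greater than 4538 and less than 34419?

59

The n-th decagonal number is n(4n−3).
Smallest index with value > 4538: n = 35 (giving 4795).
Largest index with value < 34419: n = 93 (giving 34317).
Indices 35 through 93: 59 terms.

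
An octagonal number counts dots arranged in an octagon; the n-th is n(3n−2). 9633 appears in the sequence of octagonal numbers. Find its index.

Set n(3n−2) = 9633, giving 3n² − 2n − 9633 = 0.
The discriminant is 4 + 12·9633 = 115600, and √115600 = 340.
So n = (2 + 340) / 6 = 342/6 = 57.
Check: 57·(3·57 − 2) = 9633. ✓

57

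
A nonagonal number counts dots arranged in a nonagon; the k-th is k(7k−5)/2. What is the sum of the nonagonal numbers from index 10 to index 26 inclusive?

Σ i(7i−5)/2 = (7Σi² − 5Σi) / 2 over i = 10..26.
Σi = 351 − 45 = 306 and Σi² = 6201 − 285 = 5916.
(7·5916 − 5·306) / 2 = 39882/2 = 19941.

19941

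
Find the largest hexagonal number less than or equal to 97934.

Solve n(2n−1) ≤ 97934 for integer n.
n = 221 gives 97461 ≤ 97934, while n = 222 gives 98346 > 97934; so the answer is 97461.

97461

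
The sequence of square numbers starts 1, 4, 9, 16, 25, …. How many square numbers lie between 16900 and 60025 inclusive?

The n-th square number is n².
Smallest index with value ≥ 16900: n = 130 (giving 16900).
Largest index with value ≤ 60025: n = 245 (giving 60025).
Indices 130 through 245: 116 terms.

116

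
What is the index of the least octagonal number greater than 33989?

Solve n(3n−2) > 33989 for integer n.
The largest n with value ≤ 33989 is 106 (since 33496 ≤ 33989 < 34133), so the first above is n = 107, value 34133.

107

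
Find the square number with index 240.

57600

240² = 57600.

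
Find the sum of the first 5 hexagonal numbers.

Σ i(2i−1) = 2Σi² − Σi over i = 1..5.
Σi = 15 and Σi² = 55.
2·55 − 1·15 = 95.

95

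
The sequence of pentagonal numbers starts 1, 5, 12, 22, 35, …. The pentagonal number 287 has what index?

Set n(3n−1)/2 = 287, giving 3n² − n − 574 = 0.
The discriminant is 1 + 24·287 = 6889, and √6889 = 83.
So n = (1 + 83) / 6 = 84/6 = 14.

14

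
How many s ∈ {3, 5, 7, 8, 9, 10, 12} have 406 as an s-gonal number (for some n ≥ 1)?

1

s = 3: P(3, 28) = 406. ✓
s = 5: P(5, 16) = 376 and P(5, 17) = 425; 406 is not s-gonal.
s = 7: P(7, 13) = 403 and P(7, 14) = 469; 406 is not s-gonal.
s = 8: P(8, 11) = 341 and P(8, 12) = 408; 406 is not s-gonal.
s = 9: P(9, 11) = 396 and P(9, 12) = 474; 406 is not s-gonal.
s = 10: P(10, 10) = 370 and P(10, 11) = 451; 406 is not s-gonal.
s = 12: P(12, 9) = 369 and P(12, 10) = 460; 406 is not s-gonal.
Hits: s ∈ {3} → 1.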